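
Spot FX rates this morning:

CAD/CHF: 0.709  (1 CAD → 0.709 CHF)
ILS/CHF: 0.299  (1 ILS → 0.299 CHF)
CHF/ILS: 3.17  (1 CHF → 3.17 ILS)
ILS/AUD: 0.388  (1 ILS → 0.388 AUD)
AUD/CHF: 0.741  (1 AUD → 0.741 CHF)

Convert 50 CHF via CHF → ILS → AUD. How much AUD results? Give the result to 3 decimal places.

61.498

50 CHF × 3.17 = 158.5 ILS
158.5 ILS × 0.388 = 61.498 AUD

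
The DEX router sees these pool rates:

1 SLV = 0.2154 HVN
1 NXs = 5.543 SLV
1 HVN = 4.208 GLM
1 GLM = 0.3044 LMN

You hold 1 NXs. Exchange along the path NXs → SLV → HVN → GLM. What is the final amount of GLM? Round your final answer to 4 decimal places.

1 NXs × 5.543 = 5.543 SLV
5.543 SLV × 0.2154 = 1.1939622 HVN
1.1939622 HVN × 4.208 = 5.0241929376 GLM

5.0242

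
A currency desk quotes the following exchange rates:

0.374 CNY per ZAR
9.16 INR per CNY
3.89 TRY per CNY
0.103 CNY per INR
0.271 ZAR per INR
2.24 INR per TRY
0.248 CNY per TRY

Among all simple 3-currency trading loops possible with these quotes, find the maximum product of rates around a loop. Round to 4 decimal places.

CNY→INR→ZAR→CNY: 9.16 × 0.271 × 0.374 = 0.92840
CNY→TRY→INR→CNY: 3.89 × 2.24 × 0.103 = 0.89750
Maximum is CNY→INR→ZAR→CNY at 0.9284; no arbitrage — every cycle loses value.

0.9284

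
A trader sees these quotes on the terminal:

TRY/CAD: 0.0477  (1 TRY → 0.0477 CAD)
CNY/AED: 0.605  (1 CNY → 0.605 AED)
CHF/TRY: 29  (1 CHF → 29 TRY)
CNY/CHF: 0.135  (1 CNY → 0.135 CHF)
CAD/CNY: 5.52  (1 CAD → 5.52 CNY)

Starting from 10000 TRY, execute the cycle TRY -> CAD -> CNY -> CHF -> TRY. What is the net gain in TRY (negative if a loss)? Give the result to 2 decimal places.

308.35

10000 TRY × 0.0477 = 477 CAD
477 CAD × 5.52 = 2633.04 CNY
2633.04 CNY × 0.135 = 355.4604 CHF
355.4604 CHF × 29 = 10308.3516 TRY
Net change: 10308.3516 − 10000 = 308.3516 TRY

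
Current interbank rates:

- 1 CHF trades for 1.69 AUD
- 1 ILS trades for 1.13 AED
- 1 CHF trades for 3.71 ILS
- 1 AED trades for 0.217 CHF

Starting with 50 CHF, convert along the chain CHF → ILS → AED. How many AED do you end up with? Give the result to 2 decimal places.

209.62

50 CHF × 3.71 = 185.5 ILS
185.5 ILS × 1.13 = 209.615 AED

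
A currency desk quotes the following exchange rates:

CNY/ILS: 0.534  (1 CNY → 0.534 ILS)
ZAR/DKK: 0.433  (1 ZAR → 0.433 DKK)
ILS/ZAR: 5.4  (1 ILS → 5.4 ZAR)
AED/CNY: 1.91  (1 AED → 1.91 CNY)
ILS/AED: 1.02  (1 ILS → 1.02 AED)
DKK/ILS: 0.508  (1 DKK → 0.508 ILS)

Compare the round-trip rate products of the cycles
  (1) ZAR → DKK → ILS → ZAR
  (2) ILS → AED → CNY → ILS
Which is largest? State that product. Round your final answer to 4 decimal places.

(1) 0.433 × 0.508 × 5.4 = 1.18781
(2) 1.02 × 1.91 × 0.534 = 1.04034
Highest is cycle (1) at 1.1878 (>1, arbitrage).

1.1878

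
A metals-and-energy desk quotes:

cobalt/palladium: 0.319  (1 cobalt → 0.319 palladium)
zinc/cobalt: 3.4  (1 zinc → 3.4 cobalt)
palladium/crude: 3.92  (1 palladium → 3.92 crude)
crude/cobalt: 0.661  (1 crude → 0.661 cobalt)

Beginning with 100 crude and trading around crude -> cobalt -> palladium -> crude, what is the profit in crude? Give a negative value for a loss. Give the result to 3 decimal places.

-17.343

100 crude × 0.661 = 66.1 cobalt
66.1 cobalt × 0.319 = 21.0859 palladium
21.0859 palladium × 3.92 = 82.656728 crude
Net change: 82.656728 − 100 = -17.343272 crude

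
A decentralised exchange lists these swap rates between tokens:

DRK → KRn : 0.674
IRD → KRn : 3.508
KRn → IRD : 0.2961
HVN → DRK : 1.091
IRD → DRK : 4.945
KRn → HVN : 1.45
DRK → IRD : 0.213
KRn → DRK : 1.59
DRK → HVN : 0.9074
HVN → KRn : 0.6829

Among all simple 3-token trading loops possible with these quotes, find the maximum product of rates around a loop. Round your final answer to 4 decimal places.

1.1881

IRD→KRn→DRK→IRD: 3.508 × 1.59 × 0.213 = 1.18805
KRn→HVN→DRK→KRn: 1.45 × 1.091 × 0.674 = 1.06623
IRD→DRK→KRn→IRD: 4.945 × 0.674 × 0.2961 = 0.98688
KRn→DRK→HVN→KRn: 1.59 × 0.9074 × 0.6829 = 0.98526
Maximum is IRD→KRn→DRK→IRD at 1.1881; arbitrage exists.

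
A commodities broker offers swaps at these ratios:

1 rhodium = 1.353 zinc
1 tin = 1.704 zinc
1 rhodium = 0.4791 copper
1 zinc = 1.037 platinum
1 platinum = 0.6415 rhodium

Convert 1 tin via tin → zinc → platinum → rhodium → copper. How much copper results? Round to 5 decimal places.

1 tin × 1.704 = 1.704 zinc
1.704 zinc × 1.037 = 1.767048 platinum
1.767048 platinum × 0.6415 = 1.133561292 rhodium
1.133561292 rhodium × 0.4791 = 0.5430892149972 copper

0.54309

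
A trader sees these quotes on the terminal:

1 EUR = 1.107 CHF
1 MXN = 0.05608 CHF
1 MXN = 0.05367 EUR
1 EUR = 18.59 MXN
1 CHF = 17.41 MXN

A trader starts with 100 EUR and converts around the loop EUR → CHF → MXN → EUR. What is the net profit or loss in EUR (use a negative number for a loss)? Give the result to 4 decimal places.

3.4375

100 EUR × 1.107 = 110.7 CHF
110.7 CHF × 17.41 = 1927.287 MXN
1927.287 MXN × 0.05367 = 103.43749329 EUR
Net change: 103.43749329 − 100 = 3.43749329 EUR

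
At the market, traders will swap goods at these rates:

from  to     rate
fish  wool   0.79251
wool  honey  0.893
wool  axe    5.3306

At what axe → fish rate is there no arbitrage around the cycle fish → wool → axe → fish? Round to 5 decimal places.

0.23671

Known legs of the cycle: 0.79251 × 5.3306 = 4.224553806
For no arbitrage the full-cycle product must be 1, so the missing rate is 1 / 4.224553806 ≈ 0.2367114.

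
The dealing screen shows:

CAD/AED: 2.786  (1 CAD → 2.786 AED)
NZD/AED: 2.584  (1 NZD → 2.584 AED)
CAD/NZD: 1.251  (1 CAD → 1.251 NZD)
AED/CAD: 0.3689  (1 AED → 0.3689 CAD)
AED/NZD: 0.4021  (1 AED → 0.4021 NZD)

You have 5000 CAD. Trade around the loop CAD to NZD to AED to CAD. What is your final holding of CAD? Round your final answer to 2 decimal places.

5000 CAD × 1.251 = 6255 NZD
6255 NZD × 2.584 = 16162.92 AED
16162.92 AED × 0.3689 = 5962.501188 CAD

5962.50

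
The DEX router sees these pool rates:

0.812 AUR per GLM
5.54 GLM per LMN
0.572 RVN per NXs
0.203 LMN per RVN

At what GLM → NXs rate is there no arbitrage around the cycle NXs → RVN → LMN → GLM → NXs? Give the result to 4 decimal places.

1.5545

Known legs of the cycle: 0.572 × 0.203 × 5.54 = 0.64328264
For no arbitrage the full-cycle product must be 1, so the missing rate is 1 / 0.64328264 ≈ 1.554527.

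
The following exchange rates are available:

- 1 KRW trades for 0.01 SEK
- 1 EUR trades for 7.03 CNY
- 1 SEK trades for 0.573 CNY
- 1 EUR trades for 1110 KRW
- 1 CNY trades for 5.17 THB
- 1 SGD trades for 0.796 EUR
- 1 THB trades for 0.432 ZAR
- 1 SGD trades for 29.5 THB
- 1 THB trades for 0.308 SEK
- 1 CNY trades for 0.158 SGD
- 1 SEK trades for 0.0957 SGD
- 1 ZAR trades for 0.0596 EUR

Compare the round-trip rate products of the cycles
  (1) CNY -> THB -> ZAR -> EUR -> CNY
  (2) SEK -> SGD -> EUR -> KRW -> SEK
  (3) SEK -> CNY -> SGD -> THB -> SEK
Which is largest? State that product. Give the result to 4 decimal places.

(1) 5.17 × 0.432 × 0.0596 × 7.03 = 0.93578
(2) 0.0957 × 0.796 × 1110 × 0.01 = 0.84557
(3) 0.573 × 0.158 × 29.5 × 0.308 = 0.82259
Highest is cycle (1) at 0.9358 (≤1, no arbitrage).

0.9358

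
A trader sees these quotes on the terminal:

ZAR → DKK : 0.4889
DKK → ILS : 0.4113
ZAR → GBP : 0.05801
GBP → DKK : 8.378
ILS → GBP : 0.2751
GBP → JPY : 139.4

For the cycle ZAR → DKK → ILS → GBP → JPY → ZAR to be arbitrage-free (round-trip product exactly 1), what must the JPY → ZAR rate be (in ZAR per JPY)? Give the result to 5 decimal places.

Known legs of the cycle: 0.4889 × 0.4113 × 0.2751 × 139.4 = 7.7113801098558
For no arbitrage the full-cycle product must be 1, so the missing rate is 1 / 7.7113801098558 ≈ 0.1296785.

0.12968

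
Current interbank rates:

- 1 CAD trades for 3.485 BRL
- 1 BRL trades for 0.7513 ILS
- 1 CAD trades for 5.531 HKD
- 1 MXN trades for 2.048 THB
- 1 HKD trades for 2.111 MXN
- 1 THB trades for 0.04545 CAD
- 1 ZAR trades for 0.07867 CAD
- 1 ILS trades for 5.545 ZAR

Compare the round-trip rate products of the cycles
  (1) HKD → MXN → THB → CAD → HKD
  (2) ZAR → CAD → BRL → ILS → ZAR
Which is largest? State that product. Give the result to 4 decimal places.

1.1422

(1) 2.111 × 2.048 × 0.04545 × 5.531 = 1.08682
(2) 0.07867 × 3.485 × 0.7513 × 5.545 = 1.14216
Highest is cycle (2) at 1.1422 (>1, arbitrage).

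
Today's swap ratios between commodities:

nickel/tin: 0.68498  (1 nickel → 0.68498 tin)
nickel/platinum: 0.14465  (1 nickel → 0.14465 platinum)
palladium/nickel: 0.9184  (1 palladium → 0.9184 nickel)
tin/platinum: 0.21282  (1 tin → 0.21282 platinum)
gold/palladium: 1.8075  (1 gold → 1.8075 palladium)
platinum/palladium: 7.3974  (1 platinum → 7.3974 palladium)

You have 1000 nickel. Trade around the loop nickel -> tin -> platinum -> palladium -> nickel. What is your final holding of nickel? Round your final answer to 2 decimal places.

990.38

1000 nickel × 0.68498 = 684.98 tin
684.98 tin × 0.21282 = 145.7774436 platinum
145.7774436 platinum × 7.3974 = 1078.37406128664 palladium
1078.37406128664 palladium × 0.9184 = 990.378737885650176 nickel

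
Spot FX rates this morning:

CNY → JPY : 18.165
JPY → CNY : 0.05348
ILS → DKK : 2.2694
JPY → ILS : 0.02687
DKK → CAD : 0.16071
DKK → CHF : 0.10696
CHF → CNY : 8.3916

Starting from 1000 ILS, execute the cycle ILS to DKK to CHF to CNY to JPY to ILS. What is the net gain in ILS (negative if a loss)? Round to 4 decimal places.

-5.7851

1000 ILS × 2.2694 = 2269.4 DKK
2269.4 DKK × 0.10696 = 242.735024 CHF
242.735024 CHF × 8.3916 = 2036.9352273984 CNY
2036.9352273984 CNY × 18.165 = 37000.928405691936 JPY
37000.928405691936 JPY × 0.02687 = 994.21494626094232032 ILS
Net change: 994.21494626094232032 − 1000 = -5.78505373905767968 ILS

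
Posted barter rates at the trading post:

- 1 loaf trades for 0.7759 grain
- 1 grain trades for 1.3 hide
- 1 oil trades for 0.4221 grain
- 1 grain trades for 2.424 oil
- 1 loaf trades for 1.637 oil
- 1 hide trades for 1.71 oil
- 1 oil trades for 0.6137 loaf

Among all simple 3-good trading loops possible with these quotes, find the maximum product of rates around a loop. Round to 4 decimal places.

1.1542

grain→oil→loaf→grain: 2.424 × 0.6137 × 0.7759 = 1.15424
grain→hide→oil→grain: 1.3 × 1.71 × 0.4221 = 0.93833
Maximum is grain→oil→loaf→grain at 1.1542; arbitrage exists.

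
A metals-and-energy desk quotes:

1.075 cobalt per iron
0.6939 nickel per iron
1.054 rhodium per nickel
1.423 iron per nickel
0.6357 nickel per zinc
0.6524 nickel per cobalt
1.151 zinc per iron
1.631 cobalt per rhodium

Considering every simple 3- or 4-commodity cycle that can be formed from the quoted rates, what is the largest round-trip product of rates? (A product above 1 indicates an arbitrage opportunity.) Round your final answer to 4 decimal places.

cobalt→nickel→rhodium→cobalt: 0.6524 × 1.054 × 1.631 = 1.12152
iron→zinc→nickel→iron: 1.151 × 0.6357 × 1.423 = 1.04120
cobalt→nickel→iron→cobalt: 0.6524 × 1.423 × 1.075 = 0.99799
Maximum is cobalt→nickel→rhodium→cobalt at 1.1215; arbitrage exists.

1.1215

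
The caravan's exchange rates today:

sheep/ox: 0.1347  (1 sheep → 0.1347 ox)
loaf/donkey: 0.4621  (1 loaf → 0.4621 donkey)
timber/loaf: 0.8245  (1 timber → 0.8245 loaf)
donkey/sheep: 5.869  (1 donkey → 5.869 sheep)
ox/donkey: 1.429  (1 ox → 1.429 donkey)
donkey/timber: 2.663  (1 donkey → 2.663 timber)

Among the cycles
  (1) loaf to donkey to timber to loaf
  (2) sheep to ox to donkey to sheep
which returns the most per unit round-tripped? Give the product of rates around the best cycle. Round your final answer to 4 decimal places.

(1) 0.4621 × 2.663 × 0.8245 = 1.01461
(2) 0.1347 × 1.429 × 5.869 = 1.12970
Highest is cycle (2) at 1.1297 (>1, arbitrage).

1.1297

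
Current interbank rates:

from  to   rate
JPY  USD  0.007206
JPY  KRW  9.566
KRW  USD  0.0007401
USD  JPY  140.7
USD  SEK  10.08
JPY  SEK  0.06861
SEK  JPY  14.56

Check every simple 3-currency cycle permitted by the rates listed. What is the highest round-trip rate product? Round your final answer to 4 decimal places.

1.0576

USD→SEK→JPY→USD: 10.08 × 14.56 × 0.007206 = 1.05759
USD→JPY→KRW→USD: 140.7 × 9.566 × 0.0007401 = 0.99613
Maximum is USD→SEK→JPY→USD at 1.0576; arbitrage exists.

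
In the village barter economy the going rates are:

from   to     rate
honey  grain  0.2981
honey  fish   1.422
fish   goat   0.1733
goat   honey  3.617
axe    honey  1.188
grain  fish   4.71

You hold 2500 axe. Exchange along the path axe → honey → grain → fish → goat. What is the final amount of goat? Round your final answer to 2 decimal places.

722.67

2500 axe × 1.188 = 2970 honey
2970 honey × 0.2981 = 885.357 grain
885.357 grain × 4.71 = 4170.03147 fish
4170.03147 fish × 0.1733 = 722.666453751 goat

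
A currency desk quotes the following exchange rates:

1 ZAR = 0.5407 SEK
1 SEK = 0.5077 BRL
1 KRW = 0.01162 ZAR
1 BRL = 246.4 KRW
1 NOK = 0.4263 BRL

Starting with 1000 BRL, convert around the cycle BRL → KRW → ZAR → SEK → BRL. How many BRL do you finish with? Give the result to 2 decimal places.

785.98

1000 BRL × 246.4 = 246400 KRW
246400 KRW × 0.01162 = 2863.168 ZAR
2863.168 ZAR × 0.5407 = 1548.1149376 SEK
1548.1149376 SEK × 0.5077 = 785.97795381952 BRL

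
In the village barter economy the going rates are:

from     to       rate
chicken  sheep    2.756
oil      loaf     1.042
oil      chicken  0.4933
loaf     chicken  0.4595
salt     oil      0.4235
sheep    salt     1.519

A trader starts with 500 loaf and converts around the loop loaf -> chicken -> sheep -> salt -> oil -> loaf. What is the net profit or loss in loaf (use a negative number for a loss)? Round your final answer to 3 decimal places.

500 loaf × 0.4595 = 229.75 chicken
229.75 chicken × 2.756 = 633.191 sheep
633.191 sheep × 1.519 = 961.817129 salt
961.817129 salt × 0.4235 = 407.3295541315 oil
407.3295541315 oil × 1.042 = 424.437395405023 loaf
Net change: 424.437395405023 − 500 = -75.562604594977 loaf

-75.563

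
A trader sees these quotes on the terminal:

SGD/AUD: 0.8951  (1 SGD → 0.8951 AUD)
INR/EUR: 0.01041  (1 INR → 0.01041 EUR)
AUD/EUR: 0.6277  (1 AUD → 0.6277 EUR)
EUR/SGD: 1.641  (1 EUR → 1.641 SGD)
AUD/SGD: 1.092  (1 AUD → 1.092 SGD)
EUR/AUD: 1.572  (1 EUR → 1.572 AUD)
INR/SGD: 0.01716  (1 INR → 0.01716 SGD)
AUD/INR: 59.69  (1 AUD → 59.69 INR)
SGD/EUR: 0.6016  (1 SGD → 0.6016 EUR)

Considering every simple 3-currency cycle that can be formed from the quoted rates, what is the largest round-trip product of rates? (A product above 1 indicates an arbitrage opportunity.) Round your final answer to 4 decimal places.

1.0327

AUD→SGD→EUR→AUD: 1.092 × 0.6016 × 1.572 = 1.03272
AUD→INR→EUR→AUD: 59.69 × 0.01041 × 1.572 = 0.97680
AUD→EUR→SGD→AUD: 0.6277 × 1.641 × 0.8951 = 0.92200
AUD→INR→SGD→AUD: 59.69 × 0.01716 × 0.8951 = 0.91683
Maximum is AUD→SGD→EUR→AUD at 1.0327; arbitrage exists.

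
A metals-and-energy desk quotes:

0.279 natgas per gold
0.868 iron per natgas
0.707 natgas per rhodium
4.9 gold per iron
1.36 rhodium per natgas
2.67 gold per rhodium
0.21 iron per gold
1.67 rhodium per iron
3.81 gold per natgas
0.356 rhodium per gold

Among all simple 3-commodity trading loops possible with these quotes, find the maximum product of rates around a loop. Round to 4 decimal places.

1.1866

natgas→iron→gold→natgas: 0.868 × 4.9 × 0.279 = 1.18664
natgas→iron→rhodium→natgas: 0.868 × 1.67 × 0.707 = 1.02484
natgas→rhodium→gold→natgas: 1.36 × 2.67 × 0.279 = 1.01310
natgas→gold→rhodium→natgas: 3.81 × 0.356 × 0.707 = 0.95895
iron→rhodium→gold→iron: 1.67 × 2.67 × 0.21 = 0.93637
Maximum is natgas→iron→gold→natgas at 1.1866; arbitrage exists.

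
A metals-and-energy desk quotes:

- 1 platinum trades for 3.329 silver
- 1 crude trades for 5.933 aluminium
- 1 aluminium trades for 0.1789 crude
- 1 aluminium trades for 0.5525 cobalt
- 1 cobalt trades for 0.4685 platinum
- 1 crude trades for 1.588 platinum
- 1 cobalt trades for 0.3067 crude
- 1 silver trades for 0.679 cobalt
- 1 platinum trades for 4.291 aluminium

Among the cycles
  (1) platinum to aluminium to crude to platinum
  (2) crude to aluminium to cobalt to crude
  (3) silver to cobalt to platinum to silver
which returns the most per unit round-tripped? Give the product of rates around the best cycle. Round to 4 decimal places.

(1) 4.291 × 0.1789 × 1.588 = 1.21904
(2) 5.933 × 0.5525 × 0.3067 = 1.00536
(3) 0.679 × 0.4685 × 3.329 = 1.05899
Highest is cycle (1) at 1.2190 (>1, arbitrage).

1.2190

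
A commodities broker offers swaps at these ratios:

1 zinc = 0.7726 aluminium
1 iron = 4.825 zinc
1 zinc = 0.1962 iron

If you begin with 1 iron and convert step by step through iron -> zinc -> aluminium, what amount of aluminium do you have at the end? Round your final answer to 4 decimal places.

1 iron × 4.825 = 4.825 zinc
4.825 zinc × 0.7726 = 3.727795 aluminium

3.7278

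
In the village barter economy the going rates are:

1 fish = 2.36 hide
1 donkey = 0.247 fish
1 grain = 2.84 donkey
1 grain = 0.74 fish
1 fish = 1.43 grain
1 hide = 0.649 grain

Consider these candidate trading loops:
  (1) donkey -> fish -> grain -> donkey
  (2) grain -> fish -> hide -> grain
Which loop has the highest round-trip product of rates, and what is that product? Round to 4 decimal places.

(1) 0.247 × 1.43 × 2.84 = 1.00312
(2) 0.74 × 2.36 × 0.649 = 1.13341
Highest is cycle (2) at 1.1334 (>1, arbitrage).

1.1334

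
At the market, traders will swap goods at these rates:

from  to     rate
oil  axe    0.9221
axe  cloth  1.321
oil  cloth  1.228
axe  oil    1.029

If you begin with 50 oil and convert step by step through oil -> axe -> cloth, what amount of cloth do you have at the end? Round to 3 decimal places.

60.905

50 oil × 0.9221 = 46.105 axe
46.105 axe × 1.321 = 60.904705 cloth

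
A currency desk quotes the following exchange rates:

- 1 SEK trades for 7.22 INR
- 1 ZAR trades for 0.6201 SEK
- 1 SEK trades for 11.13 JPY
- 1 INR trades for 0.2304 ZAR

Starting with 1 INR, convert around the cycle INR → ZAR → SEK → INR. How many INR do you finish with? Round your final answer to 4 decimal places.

1 INR × 0.2304 = 0.2304 ZAR
0.2304 ZAR × 0.6201 = 0.14287104 SEK
0.14287104 SEK × 7.22 = 1.0315289088 INR

1.0315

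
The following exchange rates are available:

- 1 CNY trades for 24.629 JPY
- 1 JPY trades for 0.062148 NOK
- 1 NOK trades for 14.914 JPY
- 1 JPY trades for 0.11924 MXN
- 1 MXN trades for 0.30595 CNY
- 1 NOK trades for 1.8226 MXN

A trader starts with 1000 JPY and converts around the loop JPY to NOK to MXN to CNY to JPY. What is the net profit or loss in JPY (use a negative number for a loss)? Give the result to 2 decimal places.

-146.48

1000 JPY × 0.062148 = 62.148 NOK
62.148 NOK × 1.8226 = 113.2709448 MXN
113.2709448 MXN × 0.30595 = 34.65524556156 CNY
34.65524556156 CNY × 24.629 = 853.52404293566124 JPY
Net change: 853.52404293566124 − 1000 = -146.47595706433876 JPY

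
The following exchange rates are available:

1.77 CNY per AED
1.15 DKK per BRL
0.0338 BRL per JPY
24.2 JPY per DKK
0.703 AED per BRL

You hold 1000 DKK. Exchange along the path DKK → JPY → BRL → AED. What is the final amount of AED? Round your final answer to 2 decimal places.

575.03

1000 DKK × 24.2 = 24200 JPY
24200 JPY × 0.0338 = 817.96 BRL
817.96 BRL × 0.703 = 575.02588 AED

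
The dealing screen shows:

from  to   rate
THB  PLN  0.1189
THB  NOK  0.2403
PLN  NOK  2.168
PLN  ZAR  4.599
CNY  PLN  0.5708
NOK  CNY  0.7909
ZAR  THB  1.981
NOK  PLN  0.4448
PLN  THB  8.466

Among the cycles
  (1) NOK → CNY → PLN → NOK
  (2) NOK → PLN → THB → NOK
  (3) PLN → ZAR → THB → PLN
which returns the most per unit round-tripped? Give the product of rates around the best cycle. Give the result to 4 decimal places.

1.0833

(1) 0.7909 × 0.5708 × 2.168 = 0.97873
(2) 0.4448 × 8.466 × 0.2403 = 0.90489
(3) 4.599 × 1.981 × 0.1189 = 1.08325
Highest is cycle (3) at 1.0833 (>1, arbitrage).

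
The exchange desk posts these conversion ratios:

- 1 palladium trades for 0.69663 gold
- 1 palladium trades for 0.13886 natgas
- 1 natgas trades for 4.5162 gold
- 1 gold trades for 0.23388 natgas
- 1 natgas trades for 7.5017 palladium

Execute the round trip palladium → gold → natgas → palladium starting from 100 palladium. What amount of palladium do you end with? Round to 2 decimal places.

100 palladium × 0.69663 = 69.663 gold
69.663 gold × 0.23388 = 16.29278244 natgas
16.29278244 natgas × 7.5017 = 122.223566030148 palladium

122.22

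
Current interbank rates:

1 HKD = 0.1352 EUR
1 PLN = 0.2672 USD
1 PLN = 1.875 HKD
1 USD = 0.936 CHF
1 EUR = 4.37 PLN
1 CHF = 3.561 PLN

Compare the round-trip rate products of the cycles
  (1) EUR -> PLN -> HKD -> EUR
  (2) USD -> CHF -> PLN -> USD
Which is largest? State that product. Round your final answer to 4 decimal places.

1.1078

(1) 4.37 × 1.875 × 0.1352 = 1.10780
(2) 0.936 × 3.561 × 0.2672 = 0.89060
Highest is cycle (1) at 1.1078 (>1, arbitrage).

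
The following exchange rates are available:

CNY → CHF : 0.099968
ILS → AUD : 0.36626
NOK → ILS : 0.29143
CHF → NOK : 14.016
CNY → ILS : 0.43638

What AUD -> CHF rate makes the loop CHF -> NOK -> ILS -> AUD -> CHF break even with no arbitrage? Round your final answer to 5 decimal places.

0.66842

Known legs of the cycle: 14.016 × 0.29143 × 0.36626 = 1.4960559516288
For no arbitrage the full-cycle product must be 1, so the missing rate is 1 / 1.4960559516288 ≈ 0.6684242.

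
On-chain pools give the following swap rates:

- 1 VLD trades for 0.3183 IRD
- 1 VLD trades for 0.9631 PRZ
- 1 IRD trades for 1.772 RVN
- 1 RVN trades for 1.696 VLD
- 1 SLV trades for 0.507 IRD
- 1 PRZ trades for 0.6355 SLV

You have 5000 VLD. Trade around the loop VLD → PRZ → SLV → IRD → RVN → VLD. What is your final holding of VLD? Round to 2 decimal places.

4662.88

5000 VLD × 0.9631 = 4815.5 PRZ
4815.5 PRZ × 0.6355 = 3060.25025 SLV
3060.25025 SLV × 0.507 = 1551.54687675 IRD
1551.54687675 IRD × 1.772 = 2749.341065601 RVN
2749.341065601 RVN × 1.696 = 4662.882447259296 VLD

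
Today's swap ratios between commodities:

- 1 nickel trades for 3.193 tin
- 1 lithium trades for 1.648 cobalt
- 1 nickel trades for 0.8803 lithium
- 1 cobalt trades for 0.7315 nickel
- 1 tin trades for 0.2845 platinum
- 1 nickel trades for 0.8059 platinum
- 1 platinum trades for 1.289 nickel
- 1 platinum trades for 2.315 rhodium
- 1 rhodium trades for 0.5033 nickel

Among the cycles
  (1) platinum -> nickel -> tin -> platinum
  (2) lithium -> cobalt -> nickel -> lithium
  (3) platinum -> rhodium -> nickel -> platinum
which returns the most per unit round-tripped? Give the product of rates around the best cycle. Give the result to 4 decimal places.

1.1709

(1) 1.289 × 3.193 × 0.2845 = 1.17094
(2) 1.648 × 0.7315 × 0.8803 = 1.06121
(3) 2.315 × 0.5033 × 0.8059 = 0.93899
Highest is cycle (1) at 1.1709 (>1, arbitrage).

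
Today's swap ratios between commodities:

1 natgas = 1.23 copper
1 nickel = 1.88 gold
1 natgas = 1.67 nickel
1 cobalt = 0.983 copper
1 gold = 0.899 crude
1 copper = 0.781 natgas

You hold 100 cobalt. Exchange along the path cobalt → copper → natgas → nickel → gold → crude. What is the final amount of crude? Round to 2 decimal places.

216.69

100 cobalt × 0.983 = 98.3 copper
98.3 copper × 0.781 = 76.7723 natgas
76.7723 natgas × 1.67 = 128.209741 nickel
128.209741 nickel × 1.88 = 241.03431308 gold
241.03431308 gold × 0.899 = 216.68984745892 crude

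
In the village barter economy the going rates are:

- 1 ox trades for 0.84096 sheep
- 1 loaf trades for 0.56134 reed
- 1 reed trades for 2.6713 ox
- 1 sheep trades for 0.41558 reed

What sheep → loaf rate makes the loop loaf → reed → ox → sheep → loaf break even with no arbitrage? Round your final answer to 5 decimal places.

0.79301

Known legs of the cycle: 0.56134 × 2.6713 × 0.84096 = 1.26102586252032
For no arbitrage the full-cycle product must be 1, so the missing rate is 1 / 1.26102586252032 ≈ 0.7930051.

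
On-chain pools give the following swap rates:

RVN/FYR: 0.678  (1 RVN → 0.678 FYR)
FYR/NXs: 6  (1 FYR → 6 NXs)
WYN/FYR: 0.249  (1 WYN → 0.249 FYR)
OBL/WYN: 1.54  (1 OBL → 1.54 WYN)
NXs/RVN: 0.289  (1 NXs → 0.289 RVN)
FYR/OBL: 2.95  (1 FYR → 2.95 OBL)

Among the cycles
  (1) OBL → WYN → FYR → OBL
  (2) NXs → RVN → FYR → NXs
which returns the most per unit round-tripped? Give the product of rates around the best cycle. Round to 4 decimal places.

(1) 1.54 × 0.249 × 2.95 = 1.13121
(2) 0.289 × 0.678 × 6 = 1.17565
Highest is cycle (2) at 1.1757 (>1, arbitrage).

1.1757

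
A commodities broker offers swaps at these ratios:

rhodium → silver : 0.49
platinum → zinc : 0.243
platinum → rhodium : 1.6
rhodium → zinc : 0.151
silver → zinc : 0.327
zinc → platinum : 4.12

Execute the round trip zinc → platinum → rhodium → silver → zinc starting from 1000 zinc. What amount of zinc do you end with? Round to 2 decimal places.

1000 zinc × 4.12 = 4120 platinum
4120 platinum × 1.6 = 6592 rhodium
6592 rhodium × 0.49 = 3230.08 silver
3230.08 silver × 0.327 = 1056.23616 zinc

1056.24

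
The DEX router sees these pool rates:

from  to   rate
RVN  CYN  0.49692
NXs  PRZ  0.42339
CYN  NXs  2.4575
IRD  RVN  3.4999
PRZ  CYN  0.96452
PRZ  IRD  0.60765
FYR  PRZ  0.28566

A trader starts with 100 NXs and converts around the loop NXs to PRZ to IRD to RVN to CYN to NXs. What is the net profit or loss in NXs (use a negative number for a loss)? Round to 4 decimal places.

100 NXs × 0.42339 = 42.339 PRZ
42.339 PRZ × 0.60765 = 25.72729335 IRD
25.72729335 IRD × 3.4999 = 90.042953995665 RVN
90.042953995665 RVN × 0.49692 = 44.7441446995258518 CYN
44.7441446995258518 CYN × 2.4575 = 109.9587355990847807985 NXs
Net change: 109.9587355990847807985 − 100 = 9.9587355990847807985 NXs

9.9587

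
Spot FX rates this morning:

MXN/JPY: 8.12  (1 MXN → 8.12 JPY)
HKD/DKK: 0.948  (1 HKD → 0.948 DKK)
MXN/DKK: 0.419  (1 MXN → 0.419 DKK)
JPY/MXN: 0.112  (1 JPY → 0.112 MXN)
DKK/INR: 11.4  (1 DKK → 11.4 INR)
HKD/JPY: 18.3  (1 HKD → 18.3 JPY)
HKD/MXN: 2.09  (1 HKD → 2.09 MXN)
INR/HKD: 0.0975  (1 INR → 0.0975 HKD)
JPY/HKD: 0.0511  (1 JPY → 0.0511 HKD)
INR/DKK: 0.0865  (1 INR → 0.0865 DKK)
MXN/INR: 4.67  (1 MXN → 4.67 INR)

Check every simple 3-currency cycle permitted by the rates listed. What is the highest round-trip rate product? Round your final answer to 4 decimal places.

1.0537

DKK→INR→HKD→DKK: 11.4 × 0.0975 × 0.948 = 1.05370
INR→HKD→MXN→INR: 0.0975 × 2.09 × 4.67 = 0.95163
JPY→HKD→MXN→JPY: 0.0511 × 2.09 × 8.12 = 0.86721
Maximum is DKK→INR→HKD→DKK at 1.0537; arbitrage exists.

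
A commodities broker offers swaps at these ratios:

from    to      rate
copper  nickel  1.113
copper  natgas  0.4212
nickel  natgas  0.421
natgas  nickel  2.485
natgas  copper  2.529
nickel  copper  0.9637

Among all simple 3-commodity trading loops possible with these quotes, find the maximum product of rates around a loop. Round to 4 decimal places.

1.1850

copper→nickel→natgas→copper: 1.113 × 0.421 × 2.529 = 1.18502
copper→natgas→nickel→copper: 0.4212 × 2.485 × 0.9637 = 1.00869
Maximum is copper→nickel→natgas→copper at 1.1850; arbitrage exists.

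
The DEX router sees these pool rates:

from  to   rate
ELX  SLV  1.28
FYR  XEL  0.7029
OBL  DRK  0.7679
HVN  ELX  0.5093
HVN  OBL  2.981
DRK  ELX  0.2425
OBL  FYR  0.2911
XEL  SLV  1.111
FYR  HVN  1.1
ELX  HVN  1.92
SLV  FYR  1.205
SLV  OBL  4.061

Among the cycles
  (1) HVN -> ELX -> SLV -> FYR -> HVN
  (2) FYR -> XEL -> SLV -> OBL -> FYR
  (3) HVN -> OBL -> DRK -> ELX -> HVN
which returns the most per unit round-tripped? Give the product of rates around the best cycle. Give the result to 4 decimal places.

1.0658

(1) 0.5093 × 1.28 × 1.205 × 1.1 = 0.86410
(2) 0.7029 × 1.111 × 4.061 × 0.2911 = 0.92317
(3) 2.981 × 0.7679 × 0.2425 × 1.92 = 1.06581
Highest is cycle (3) at 1.0658 (>1, arbitrage).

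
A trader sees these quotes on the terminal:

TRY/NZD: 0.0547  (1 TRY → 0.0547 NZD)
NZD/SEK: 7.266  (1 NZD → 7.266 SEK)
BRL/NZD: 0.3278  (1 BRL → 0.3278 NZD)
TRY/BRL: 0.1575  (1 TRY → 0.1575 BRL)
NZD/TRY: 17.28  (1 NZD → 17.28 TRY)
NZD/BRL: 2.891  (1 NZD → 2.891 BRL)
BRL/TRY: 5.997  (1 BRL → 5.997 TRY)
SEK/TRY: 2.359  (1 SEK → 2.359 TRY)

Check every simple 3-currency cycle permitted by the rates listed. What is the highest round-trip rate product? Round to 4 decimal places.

0.9484

NZD→BRL→TRY→NZD: 2.891 × 5.997 × 0.0547 = 0.94835
NZD→SEK→TRY→NZD: 7.266 × 2.359 × 0.0547 = 0.93759
NZD→TRY→BRL→NZD: 17.28 × 0.1575 × 0.3278 = 0.89214
Maximum is NZD→BRL→TRY→NZD at 0.9484; no arbitrage — every cycle loses value.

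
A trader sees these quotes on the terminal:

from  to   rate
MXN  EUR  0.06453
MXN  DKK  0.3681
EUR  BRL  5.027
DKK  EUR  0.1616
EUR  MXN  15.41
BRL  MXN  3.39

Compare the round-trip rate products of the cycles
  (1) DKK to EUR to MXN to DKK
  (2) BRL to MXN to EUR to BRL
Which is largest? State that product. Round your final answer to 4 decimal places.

1.0997

(1) 0.1616 × 15.41 × 0.3681 = 0.91666
(2) 3.39 × 0.06453 × 5.027 = 1.09969
Highest is cycle (2) at 1.0997 (>1, arbitrage).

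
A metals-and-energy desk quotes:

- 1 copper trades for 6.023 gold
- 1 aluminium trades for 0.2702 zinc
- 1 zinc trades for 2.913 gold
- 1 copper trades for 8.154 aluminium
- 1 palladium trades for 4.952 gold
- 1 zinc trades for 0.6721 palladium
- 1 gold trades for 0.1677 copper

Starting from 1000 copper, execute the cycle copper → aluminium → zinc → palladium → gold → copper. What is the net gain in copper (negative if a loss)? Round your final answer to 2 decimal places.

1000 copper × 8.154 = 8154 aluminium
8154 aluminium × 0.2702 = 2203.2108 zinc
2203.2108 zinc × 0.6721 = 1480.77797868 palladium
1480.77797868 palladium × 4.952 = 7332.81255042336 gold
7332.81255042336 gold × 0.1677 = 1229.712664705997472 copper
Net change: 1229.712664705997472 − 1000 = 229.712664705997472 copper

229.71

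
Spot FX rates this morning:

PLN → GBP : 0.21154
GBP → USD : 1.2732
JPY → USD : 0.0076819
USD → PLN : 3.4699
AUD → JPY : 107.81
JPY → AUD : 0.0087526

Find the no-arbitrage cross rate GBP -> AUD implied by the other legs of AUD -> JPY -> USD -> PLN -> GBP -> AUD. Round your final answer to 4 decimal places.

1.6450

Known legs of the cycle: 107.81 × 0.0076819 × 3.4699 × 0.21154 = 0.607907014117980794
For no arbitrage the full-cycle product must be 1, so the missing rate is 1 / 0.607907014117980794 ≈ 1.644988.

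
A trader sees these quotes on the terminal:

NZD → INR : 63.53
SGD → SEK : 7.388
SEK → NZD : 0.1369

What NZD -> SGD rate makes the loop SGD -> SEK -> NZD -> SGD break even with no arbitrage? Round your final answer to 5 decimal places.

0.98871

Known legs of the cycle: 7.388 × 0.1369 = 1.0114172
For no arbitrage the full-cycle product must be 1, so the missing rate is 1 / 1.0114172 ≈ 0.9887117.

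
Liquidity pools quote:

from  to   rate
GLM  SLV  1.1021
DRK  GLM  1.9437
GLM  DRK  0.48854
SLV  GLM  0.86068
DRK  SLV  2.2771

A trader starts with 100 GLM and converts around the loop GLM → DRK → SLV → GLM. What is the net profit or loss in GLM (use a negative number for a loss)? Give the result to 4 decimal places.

-4.2533

100 GLM × 0.48854 = 48.854 DRK
48.854 DRK × 2.2771 = 111.2454434 SLV
111.2454434 SLV × 0.86068 = 95.746728225512 GLM
Net change: 95.746728225512 − 100 = -4.253271774488 GLM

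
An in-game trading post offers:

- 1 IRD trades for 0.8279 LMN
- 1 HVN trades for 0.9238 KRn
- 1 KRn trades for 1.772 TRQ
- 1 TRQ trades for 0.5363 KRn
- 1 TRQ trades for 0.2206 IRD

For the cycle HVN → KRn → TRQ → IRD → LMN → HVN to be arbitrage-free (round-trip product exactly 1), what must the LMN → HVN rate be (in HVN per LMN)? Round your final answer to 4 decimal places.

Known legs of the cycle: 0.9238 × 1.772 × 0.2206 × 0.8279 = 0.298968247822864
For no arbitrage the full-cycle product must be 1, so the missing rate is 1 / 0.298968247822864 ≈ 3.344837.

3.3448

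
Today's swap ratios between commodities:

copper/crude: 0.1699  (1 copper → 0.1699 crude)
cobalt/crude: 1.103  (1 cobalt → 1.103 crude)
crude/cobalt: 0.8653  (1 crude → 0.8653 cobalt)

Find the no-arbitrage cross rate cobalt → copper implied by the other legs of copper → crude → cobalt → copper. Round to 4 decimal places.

6.8021

Known legs of the cycle: 0.1699 × 0.8653 = 0.14701447
For no arbitrage the full-cycle product must be 1, so the missing rate is 1 / 0.14701447 ≈ 6.802052.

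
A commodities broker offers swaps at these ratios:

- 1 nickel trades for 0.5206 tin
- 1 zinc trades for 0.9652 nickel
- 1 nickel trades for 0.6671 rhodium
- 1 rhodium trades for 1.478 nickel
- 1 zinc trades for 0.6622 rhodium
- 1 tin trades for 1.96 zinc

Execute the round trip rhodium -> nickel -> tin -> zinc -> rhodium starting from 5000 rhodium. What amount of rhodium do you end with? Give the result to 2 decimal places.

5000 rhodium × 1.478 = 7390 nickel
7390 nickel × 0.5206 = 3847.234 tin
3847.234 tin × 1.96 = 7540.57864 zinc
7540.57864 zinc × 0.6622 = 4993.371175408 rhodium

4993.37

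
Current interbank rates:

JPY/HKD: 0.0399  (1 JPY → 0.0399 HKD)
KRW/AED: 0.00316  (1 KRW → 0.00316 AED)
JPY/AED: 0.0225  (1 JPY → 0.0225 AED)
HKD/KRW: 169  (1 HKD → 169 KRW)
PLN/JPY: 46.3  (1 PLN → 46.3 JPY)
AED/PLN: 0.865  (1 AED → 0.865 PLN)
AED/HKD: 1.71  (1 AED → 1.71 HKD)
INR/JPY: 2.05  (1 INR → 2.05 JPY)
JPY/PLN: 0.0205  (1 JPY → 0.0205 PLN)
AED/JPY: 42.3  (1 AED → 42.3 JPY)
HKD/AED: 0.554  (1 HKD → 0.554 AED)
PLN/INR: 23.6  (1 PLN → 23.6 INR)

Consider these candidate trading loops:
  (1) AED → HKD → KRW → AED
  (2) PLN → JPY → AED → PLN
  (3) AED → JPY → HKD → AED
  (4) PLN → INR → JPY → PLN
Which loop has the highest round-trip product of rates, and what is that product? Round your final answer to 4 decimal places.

0.9918

(1) 1.71 × 169 × 0.00316 = 0.91321
(2) 46.3 × 0.0225 × 0.865 = 0.90111
(3) 42.3 × 0.0399 × 0.554 = 0.93502
(4) 23.6 × 2.05 × 0.0205 = 0.99179
Highest is cycle (4) at 0.9918 (≤1, no arbitrage).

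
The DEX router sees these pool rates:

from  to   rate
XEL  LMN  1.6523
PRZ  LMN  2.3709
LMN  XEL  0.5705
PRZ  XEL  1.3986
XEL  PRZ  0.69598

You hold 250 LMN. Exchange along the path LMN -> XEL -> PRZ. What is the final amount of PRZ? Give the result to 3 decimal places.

99.264

250 LMN × 0.5705 = 142.625 XEL
142.625 XEL × 0.69598 = 99.2641475 PRZ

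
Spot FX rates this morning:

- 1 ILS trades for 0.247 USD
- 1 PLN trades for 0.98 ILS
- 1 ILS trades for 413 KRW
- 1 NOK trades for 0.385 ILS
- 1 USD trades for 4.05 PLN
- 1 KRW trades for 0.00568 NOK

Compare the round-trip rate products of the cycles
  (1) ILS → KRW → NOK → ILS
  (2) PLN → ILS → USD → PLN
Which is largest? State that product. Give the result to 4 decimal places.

0.9803

(1) 413 × 0.00568 × 0.385 = 0.90315
(2) 0.98 × 0.247 × 4.05 = 0.98034
Highest is cycle (2) at 0.9803 (≤1, no arbitrage).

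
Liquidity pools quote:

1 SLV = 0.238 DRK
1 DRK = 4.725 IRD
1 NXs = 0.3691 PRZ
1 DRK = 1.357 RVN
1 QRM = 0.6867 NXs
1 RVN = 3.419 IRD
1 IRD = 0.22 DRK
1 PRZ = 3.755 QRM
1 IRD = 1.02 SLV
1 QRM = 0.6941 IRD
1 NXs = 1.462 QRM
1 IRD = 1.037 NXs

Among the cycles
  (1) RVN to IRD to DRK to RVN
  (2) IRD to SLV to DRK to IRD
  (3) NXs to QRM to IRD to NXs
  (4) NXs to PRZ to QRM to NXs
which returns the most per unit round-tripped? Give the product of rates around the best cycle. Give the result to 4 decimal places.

1.1470

(1) 3.419 × 0.22 × 1.357 = 1.02071
(2) 1.02 × 0.238 × 4.725 = 1.14704
(3) 1.462 × 0.6941 × 1.037 = 1.05232
(4) 0.3691 × 3.755 × 0.6867 = 0.95175
Highest is cycle (2) at 1.1470 (>1, arbitrage).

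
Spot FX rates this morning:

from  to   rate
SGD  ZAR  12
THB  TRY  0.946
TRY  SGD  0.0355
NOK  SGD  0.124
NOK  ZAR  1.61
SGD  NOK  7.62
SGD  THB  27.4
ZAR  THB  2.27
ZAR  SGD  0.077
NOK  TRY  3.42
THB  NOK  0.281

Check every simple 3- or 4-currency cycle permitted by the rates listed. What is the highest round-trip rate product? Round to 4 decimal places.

NOK→ZAR→THB→NOK: 1.61 × 2.27 × 0.281 = 1.02697
NOK→SGD→THB→NOK: 0.124 × 27.4 × 0.281 = 0.95473
NOK→ZAR→SGD→THB→NOK: 1.61 × 0.077 × 27.4 × 0.281 = 0.95449
NOK→SGD→ZAR→THB→NOK: 0.124 × 12 × 2.27 × 0.281 = 0.94915
NOK→ZAR→SGD→NOK: 1.61 × 0.077 × 7.62 = 0.94465
NOK→TRY→SGD→THB→NOK: 3.42 × 0.0355 × 27.4 × 0.281 = 0.93478
NOK→TRY→SGD→NOK: 3.42 × 0.0355 × 7.62 = 0.92514
THB→TRY→SGD→THB: 0.946 × 0.0355 × 27.4 = 0.92017
ZAR→THB→TRY→SGD→ZAR: 2.27 × 0.946 × 0.0355 × 12 = 0.91480
Maximum is NOK→ZAR→THB→NOK at 1.0270; arbitrage exists.

1.0270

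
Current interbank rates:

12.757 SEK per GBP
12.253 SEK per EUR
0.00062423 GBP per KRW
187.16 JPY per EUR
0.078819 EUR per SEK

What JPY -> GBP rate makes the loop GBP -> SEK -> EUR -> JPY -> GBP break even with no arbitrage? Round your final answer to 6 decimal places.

Known legs of the cycle: 12.757 × 0.078819 × 187.16 = 188.18825385828
For no arbitrage the full-cycle product must be 1, so the missing rate is 1 / 188.18825385828 ≈ 0.00531383.

0.005314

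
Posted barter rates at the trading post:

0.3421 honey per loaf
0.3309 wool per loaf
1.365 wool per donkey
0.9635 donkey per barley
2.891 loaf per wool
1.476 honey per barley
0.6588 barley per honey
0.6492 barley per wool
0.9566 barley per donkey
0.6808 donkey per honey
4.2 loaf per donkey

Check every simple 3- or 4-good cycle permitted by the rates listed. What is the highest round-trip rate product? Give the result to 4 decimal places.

0.9782

honey→donkey→loaf→honey: 0.6808 × 4.2 × 0.3421 = 0.97819
barley→honey→donkey→barley: 1.476 × 0.6808 × 0.9566 = 0.96125
honey→donkey→wool→loaf→honey: 0.6808 × 1.365 × 2.891 × 0.3421 = 0.91908
barley→donkey→loaf→honey→barley: 0.9635 × 4.2 × 0.3421 × 0.6588 = 0.91203
barley→honey→donkey→wool→barley: 1.476 × 0.6808 × 1.365 × 0.6492 = 0.89047
barley→donkey→loaf→wool→barley: 0.9635 × 4.2 × 0.3309 × 0.6492 = 0.86931
barley→donkey→wool→barley: 0.9635 × 1.365 × 0.6492 = 0.85381
Maximum is honey→donkey→loaf→honey at 0.9782; no arbitrage — every cycle loses value.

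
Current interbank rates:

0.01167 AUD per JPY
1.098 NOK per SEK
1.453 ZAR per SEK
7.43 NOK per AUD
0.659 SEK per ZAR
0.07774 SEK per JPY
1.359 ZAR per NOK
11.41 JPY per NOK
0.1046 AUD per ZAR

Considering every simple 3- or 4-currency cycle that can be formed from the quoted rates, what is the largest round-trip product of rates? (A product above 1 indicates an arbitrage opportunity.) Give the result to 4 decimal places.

ZAR→AUD→NOK→ZAR: 0.1046 × 7.43 × 1.359 = 1.05618
JPY→AUD→NOK→JPY: 0.01167 × 7.43 × 11.41 = 0.98934
ZAR→SEK→NOK→ZAR: 0.659 × 1.098 × 1.359 = 0.98335
JPY→SEK→NOK→JPY: 0.07774 × 1.098 × 11.41 = 0.97394
Maximum is ZAR→AUD→NOK→ZAR at 1.0562; arbitrage exists.

1.0562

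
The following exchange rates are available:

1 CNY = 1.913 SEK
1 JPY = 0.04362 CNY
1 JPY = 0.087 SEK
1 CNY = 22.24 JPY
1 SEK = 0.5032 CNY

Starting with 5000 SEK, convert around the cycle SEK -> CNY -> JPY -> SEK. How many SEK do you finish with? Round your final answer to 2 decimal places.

4868.16

5000 SEK × 0.5032 = 2516 CNY
2516 CNY × 22.24 = 55955.84 JPY
55955.84 JPY × 0.087 = 4868.15808 SEK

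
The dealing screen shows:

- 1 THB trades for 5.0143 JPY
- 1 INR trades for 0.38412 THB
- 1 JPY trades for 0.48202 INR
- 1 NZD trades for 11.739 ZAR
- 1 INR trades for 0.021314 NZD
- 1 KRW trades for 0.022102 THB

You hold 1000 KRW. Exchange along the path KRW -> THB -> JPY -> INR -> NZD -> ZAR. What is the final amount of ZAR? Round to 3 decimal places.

1000 KRW × 0.022102 = 22.102 THB
22.102 THB × 5.0143 = 110.8260586 JPY
110.8260586 JPY × 0.48202 = 53.420376766372 INR
53.420376766372 INR × 0.021314 = 1.138601910398452808 NZD
1.138601910398452808 NZD × 11.739 = 13.366047826167437513112 ZAR

13.366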